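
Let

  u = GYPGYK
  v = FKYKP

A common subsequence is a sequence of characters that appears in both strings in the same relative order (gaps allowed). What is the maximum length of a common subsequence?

Match Y [2,3]; then P [3,5] — 2 characters in the same relative order in both. The LCS DP gives dp[6][5] = 2, so this is optimal.

2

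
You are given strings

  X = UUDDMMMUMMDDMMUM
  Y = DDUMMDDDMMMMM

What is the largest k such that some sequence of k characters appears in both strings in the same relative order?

10

Taking D at X[3]=Y[1]; then D at X[4]=Y[2]; then U at X[8]=Y[3]; then M at X[9]=Y[4]; then M at X[10]=Y[5]; then D at X[11]=Y[7]; then D at X[12]=Y[8]; then M at X[13]=Y[11]; then M at X[14]=Y[12]; then M at X[16]=Y[13] gives a common subsequence of length 10. Since dp[16][13] = 10, nothing longer is possible.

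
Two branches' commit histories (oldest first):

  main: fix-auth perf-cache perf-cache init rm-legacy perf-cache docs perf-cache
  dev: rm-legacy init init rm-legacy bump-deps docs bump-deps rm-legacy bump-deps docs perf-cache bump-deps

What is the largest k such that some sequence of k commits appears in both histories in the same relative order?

4

Match init [4,3], rm-legacy [5,8], docs [7,10], perf-cache [8,11] — 4 commits in the same relative order in both. Since dp[8][12] = 4, nothing longer is possible.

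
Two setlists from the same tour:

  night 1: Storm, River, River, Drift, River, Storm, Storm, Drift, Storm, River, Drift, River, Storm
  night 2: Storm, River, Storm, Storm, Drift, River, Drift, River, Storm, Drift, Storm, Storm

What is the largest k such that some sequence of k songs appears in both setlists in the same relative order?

Taking Storm at night 1[1]=night 2[1], then River at night 1[2]=night 2[2], then River at night 1[3]=night 2[6], then Drift at night 1[4]=night 2[7], then River at night 1[5]=night 2[8], then Storm at night 1[7]=night 2[9], then Drift at night 1[8]=night 2[10], then Storm at night 1[9]=night 2[11], then Storm at night 1[13]=night 2[12] gives a common subsequence of length 9. Since dp[13][12] = 9, nothing longer is possible.

9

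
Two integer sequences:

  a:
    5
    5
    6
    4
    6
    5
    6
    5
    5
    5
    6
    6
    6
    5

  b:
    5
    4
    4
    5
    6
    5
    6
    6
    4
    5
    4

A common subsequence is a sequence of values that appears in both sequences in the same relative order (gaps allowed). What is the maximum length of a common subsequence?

Match 5 at a[1]=b[1], 4 at a[4]=b[3], 5 at a[6]=b[4], 6 at a[7]=b[5], 5 at a[10]=b[6], 6 at a[11]=b[7], 6 at a[12]=b[8], 5 at a[14]=b[10] — 8 values in the same relative order in both, and the DP table's final entry dp[14][11] is also 8, so no common subsequence is longer.

8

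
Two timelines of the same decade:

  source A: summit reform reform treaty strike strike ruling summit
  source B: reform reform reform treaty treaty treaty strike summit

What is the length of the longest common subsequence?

5

Taking reform (source A #2, source B #2) → reform (source A #3, source B #3) → treaty (source A #4, source B #6) → strike (source A #6, source B #7) → summit (source A #8, source B #8) gives a common subsequence of length 5. dp[8][8] = 5 confirms this is the maximum.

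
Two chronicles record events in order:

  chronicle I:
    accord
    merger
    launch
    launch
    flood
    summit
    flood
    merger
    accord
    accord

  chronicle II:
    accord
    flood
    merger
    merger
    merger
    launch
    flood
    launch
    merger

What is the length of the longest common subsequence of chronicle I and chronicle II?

5

Pick accord (chronicle I #1, chronicle II #1); then merger (chronicle I #2, chronicle II #5); then launch (chronicle I #3, chronicle II #6); then launch (chronicle I #4, chronicle II #8); then merger (chronicle I #8, chronicle II #9); all 5 events appear in both, in order. dp[10][9] = 5 confirms this is the maximum.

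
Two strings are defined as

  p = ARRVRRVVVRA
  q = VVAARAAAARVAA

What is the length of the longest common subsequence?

5

Let dp[i][j] be the LCS length of the first i characters of p and the first j characters of q. dp[i][j] = dp[i-1][j-1]+1 when the i-th and j-th characters match, else max(dp[i-1][j], dp[i][j-1]).
    ·  V  V  A  A  R  A  A  A  A  R  V  A  A
 ·  0  0  0  0  0  0  0  0  0  0  0  0  0  0
 A  0  0  0  1  1  1  1  1  1  1  1  1  1  1
 R  0  0  0  1  1  2  2  2  2  2  2  2  2  2
 R  0  0  0  1  1  2  2  2  2  2  3  3  3  3
 V  0  1  1  1  1  2  2  2  2  2  3  4  4  4
 R  0  1  1  1  1  2  2  2  2  2  3  4  4  4
 R  0  1  1  1  1  2  2  2  2  2  3  4  4  4
 V  0  1  2  2  2  2  2  2  2  2  3  4  4  4
 V  0  1  2  2  2  2  2  2  2  2  3  4  4  4
 V  0  1  2  2  2  2  2  2  2  2  3  4  4  4
 R  0  1  2  2  2  3  3  3  3  3  3  4  4  4
 A  0  1  2  3  3  3  4  4  4  4  4  4  5  5
dp[11][13] = 5. One LCS (by backtracking along matches): ARRVA.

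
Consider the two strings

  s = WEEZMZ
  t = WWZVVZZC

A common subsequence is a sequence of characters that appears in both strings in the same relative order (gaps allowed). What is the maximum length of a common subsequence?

3

Taking W [1,2]; then Z [4,6]; then Z [6,7] gives a common subsequence of length 3, and the DP table's final entry dp[6][8] is also 3, so no common subsequence is longer.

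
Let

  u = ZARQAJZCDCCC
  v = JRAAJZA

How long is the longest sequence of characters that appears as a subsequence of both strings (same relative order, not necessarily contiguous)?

4

Let dp[i][j] be the LCS length of the first i characters of u and the first j characters of v. dp[i][j] = dp[i-1][j-1]+1 when the i-th and j-th characters match, else max(dp[i-1][j], dp[i][j-1]).
    ·  J  R  A  A  J  Z  A
 ·  0  0  0  0  0  0  0  0
 Z  0  0  0  0  0  0  1  1
 A  0  0  0  1  1  1  1  2
 R  0  0  1  1  1  1  1  2
 Q  0  0  1  1  1  1  1  2
 A  0  0  1  2  2  2  2  2
 J  0  1  1  2  2  3  3  3
 Z  0  1  1  2  2  3  4  4
 C  0  1  1  2  2  3  4  4
 D  0  1  1  2  2  3  4  4
 C  0  1  1  2  2  3  4  4
 C  0  1  1  2  2  3  4  4
 C  0  1  1  2  2  3  4  4
dp[12][7] = 4. One LCS (by backtracking along matches): AAJZ.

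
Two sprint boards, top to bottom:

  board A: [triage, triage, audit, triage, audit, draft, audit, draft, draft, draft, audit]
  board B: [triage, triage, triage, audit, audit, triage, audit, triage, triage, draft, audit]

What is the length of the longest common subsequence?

Pick triage at board A[1]=board B[2]; then triage at board A[2]=board B[3]; then audit at board A[3]=board B[5]; then triage at board A[4]=board B[6]; then audit at board A[5]=board B[7]; then draft at board A[10]=board B[10]; then audit at board A[11]=board B[11]; all 7 tasks appear in both, in order. dp[11][11] = 7 confirms this is the maximum.

7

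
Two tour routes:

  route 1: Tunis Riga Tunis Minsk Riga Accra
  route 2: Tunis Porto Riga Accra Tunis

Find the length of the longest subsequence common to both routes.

Pick Tunis at route 1[1]=route 2[1]; then Riga at route 1[2]=route 2[3]; then Tunis at route 1[3]=route 2[5]; all 3 stops appear in both, in order. Since dp[6][5] = 3, nothing longer is possible.

3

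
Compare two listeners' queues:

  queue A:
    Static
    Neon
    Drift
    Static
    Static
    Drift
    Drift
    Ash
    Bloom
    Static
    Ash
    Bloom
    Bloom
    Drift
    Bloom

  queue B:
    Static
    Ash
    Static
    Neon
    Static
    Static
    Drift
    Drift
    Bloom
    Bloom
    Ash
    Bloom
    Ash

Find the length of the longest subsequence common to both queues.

Pick Static (queue A #1, queue B #3) → Neon (queue A #2, queue B #4) → Static (queue A #4, queue B #5) → Static (queue A #5, queue B #6) → Drift (queue A #6, queue B #7) → Drift (queue A #7, queue B #8) → Ash (queue A #8, queue B #11) → Bloom (queue A #9, queue B #12) → Ash (queue A #11, queue B #13); all 9 songs appear in both, in order. The LCS DP gives dp[15][13] = 9, so this is optimal.

9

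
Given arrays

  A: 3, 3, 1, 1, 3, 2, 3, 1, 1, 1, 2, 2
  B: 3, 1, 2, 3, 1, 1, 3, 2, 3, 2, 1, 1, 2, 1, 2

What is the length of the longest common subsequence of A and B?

One common subsequence of length 11: 3 at A[1]=B[1] → 3 at A[2]=B[4] → 1 at A[3]=B[5] → 1 at A[4]=B[6] → 3 at A[5]=B[7] → 2 at A[6]=B[8] → 3 at A[7]=B[9] → 1 at A[8]=B[11] → 1 at A[9]=B[12] → 1 at A[10]=B[14] → 2 at A[12]=B[15]. The LCS DP gives dp[12][15] = 11, so this is optimal.

11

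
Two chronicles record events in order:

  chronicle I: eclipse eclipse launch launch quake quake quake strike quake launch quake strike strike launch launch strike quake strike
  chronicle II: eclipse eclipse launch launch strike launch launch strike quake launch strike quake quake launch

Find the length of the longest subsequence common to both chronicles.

10

Match eclipse at chronicle I[1]=chronicle II[1]; then eclipse at chronicle I[2]=chronicle II[2]; then launch at chronicle I[3]=chronicle II[3]; then launch at chronicle I[4]=chronicle II[4]; then strike at chronicle I[8]=chronicle II[5]; then launch at chronicle I[10]=chronicle II[7]; then quake at chronicle I[11]=chronicle II[9]; then launch at chronicle I[15]=chronicle II[10]; then strike at chronicle I[16]=chronicle II[11]; then quake at chronicle I[17]=chronicle II[13] — 10 events in the same relative order in both. Since dp[18][14] = 10, nothing longer is possible.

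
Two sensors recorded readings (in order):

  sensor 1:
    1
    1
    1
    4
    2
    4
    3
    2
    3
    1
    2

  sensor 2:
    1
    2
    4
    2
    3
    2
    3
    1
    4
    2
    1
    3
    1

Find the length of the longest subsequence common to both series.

Pick 1 at sensor 1[1]=sensor 2[1], then 4 at sensor 1[4]=sensor 2[3], then 2 at sensor 1[5]=sensor 2[4], then 3 at sensor 1[7]=sensor 2[5], then 2 at sensor 1[8]=sensor 2[6], then 3 at sensor 1[9]=sensor 2[7], then 1 at sensor 1[10]=sensor 2[8], then 2 at sensor 1[11]=sensor 2[10]; all 8 values appear in both, in order, and the DP table's final entry dp[11][13] is also 8, so no common subsequence is longer.

8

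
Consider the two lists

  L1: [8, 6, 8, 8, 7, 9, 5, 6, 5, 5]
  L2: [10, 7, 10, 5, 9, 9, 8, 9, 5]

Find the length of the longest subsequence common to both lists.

Taking 8 [4,7], 9 [6,8], 5 [10,9] gives a common subsequence of length 3. The LCS DP gives dp[10][9] = 3, so this is optimal.

3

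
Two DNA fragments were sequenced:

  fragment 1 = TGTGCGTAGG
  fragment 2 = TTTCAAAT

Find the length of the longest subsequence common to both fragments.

4

Let dp[i][j] be the LCS length of the first i bases of fragment 1 and the first j bases of fragment 2. dp[i][j] = dp[i-1][j-1]+1 when the i-th and j-th bases match, else max(dp[i-1][j], dp[i][j-1]).
    ·  T  T  T  C  A  A  A  T
 ·  0  0  0  0  0  0  0  0  0
 T  0  1  1  1  1  1  1  1  1
 G  0  1  1  1  1  1  1  1  1
 T  0  1  2  2  2  2  2  2  2
 G  0  1  2  2  2  2  2  2  2
 C  0  1  2  2  3  3  3  3  3
 G  0  1  2  2  3  3  3  3  3
 T  0  1  2  3  3  3  3  3  4
 A  0  1  2  3  3  4  4  4  4
 G  0  1  2  3  3  4  4  4  4
 G  0  1  2  3  3  4  4  4  4
dp[10][8] = 4. One LCS (by backtracking along matches): TTCT.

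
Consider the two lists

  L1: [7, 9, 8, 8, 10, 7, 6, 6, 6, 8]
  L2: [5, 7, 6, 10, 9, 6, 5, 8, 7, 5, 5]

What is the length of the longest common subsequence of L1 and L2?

4

Taking 7 at L1[1]=L2[2] → 9 at L1[2]=L2[5] → 8 at L1[4]=L2[8] → 7 at L1[6]=L2[9] gives a common subsequence of length 4, and the DP table's final entry dp[10][11] is also 4, so no common subsequence is longer.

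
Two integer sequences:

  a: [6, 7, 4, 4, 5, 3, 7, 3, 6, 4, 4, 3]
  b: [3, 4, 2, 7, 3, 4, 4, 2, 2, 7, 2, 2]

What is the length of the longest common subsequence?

Match 4 (a #3, b #2), 7 (a #7, b #4), 3 (a #8, b #5), 4 (a #10, b #6), 4 (a #11, b #7) — 5 values in the same relative order in both. The LCS DP gives dp[12][12] = 5, so this is optimal.

5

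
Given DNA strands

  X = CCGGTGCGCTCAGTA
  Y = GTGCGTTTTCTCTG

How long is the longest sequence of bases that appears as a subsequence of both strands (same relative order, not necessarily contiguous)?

9

Match G [4,1] → T [5,2] → G [6,3] → C [7,4] → G [8,5] → C [9,10] → T [10,11] → C [11,12] → G [13,14] — 9 bases in the same relative order in both. dp[15][14] = 9 confirms this is the maximum.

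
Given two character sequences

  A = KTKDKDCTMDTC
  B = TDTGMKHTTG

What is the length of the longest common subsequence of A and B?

Let dp[i][j] be the LCS length of the first i characters of A and the first j characters of B. dp[i][j] = dp[i-1][j-1]+1 when the i-th and j-th characters match, else max(dp[i-1][j], dp[i][j-1]).
    ·  T  D  T  G  M  K  H  T  T  G
 ·  0  0  0  0  0  0  0  0  0  0  0
 K  0  0  0  0  0  0  1  1  1  1  1
 T  0  1  1  1  1  1  1  1  2  2  2
 K  0  1  1  1  1  1  2  2  2  2  2
 D  0  1  2  2  2  2  2  2  2  2  2
 K  0  1  2  2  2  2  3  3  3  3  3
 D  0  1  2  2  2  2  3  3  3  3  3
 C  0  1  2  2  2  2  3  3  3  3  3
 T  0  1  2  3  3  3  3  3  4  4  4
 M  0  1  2  3  3  4  4  4  4  4  4
 D  0  1  2  3  3  4  4  4  4  4  4
 T  0  1  2  3  3  4  4  4  5  5  5
 C  0  1  2  3  3  4  4  4  5  5  5
dp[12][10] = 5. One LCS (by backtracking along matches): TDKTT.

5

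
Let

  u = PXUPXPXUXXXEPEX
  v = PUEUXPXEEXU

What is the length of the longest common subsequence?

8

One common subsequence of length 8: P at u[1]=v[1], U at u[3]=v[4], X at u[5]=v[5], P at u[6]=v[6], X at u[11]=v[7], E at u[12]=v[8], E at u[14]=v[9], X at u[15]=v[10]. dp[15][11] = 8 confirms this is the maximum.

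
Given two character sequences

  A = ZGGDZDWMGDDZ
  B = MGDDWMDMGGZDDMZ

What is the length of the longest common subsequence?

9

Pick G [3,2], D [4,3], D [6,4], W [7,5], M [8,8], G [9,10], D [10,12], D [11,13], Z [12,15]; all 9 characters appear in both, in order, and the DP table's final entry dp[12][15] is also 9, so no common subsequence is longer.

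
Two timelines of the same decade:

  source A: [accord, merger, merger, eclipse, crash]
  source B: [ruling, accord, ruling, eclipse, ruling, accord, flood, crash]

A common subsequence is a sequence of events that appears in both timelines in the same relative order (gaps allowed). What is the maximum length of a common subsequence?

Taking accord (source A #1, source B #2); then eclipse (source A #4, source B #4); then crash (source A #5, source B #8) gives a common subsequence of length 3. The LCS DP gives dp[5][8] = 3, so this is optimal.

3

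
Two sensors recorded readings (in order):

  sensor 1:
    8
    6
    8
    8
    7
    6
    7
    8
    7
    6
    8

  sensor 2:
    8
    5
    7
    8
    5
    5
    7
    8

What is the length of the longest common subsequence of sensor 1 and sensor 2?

5

Let dp[i][j] be the LCS length of the first i values of sensor 1 and the first j values of sensor 2. dp[i][j] = dp[i-1][j-1]+1 when the i-th and j-th values match, else max(dp[i-1][j], dp[i][j-1]).
    ·  8  5  7  8  5  5  7  8
 ·  0  0  0  0  0  0  0  0  0
 8  0  1  1  1  1  1  1  1  1
 6  0  1  1  1  1  1  1  1  1
 8  0  1  1  1  2  2  2  2  2
 8  0  1  1  1  2  2  2  2  3
 7  0  1  1  2  2  2  2  3  3
 6  0  1  1  2  2  2  2  3  3
 7  0  1  1  2  2  2  2  3  3
 8  0  1  1  2  3  3  3  3  4
 7  0  1  1  2  3  3  3  4  4
 6  0  1  1  2  3  3  3  4  4
 8  0  1  1  2  3  3  3  4  5
dp[11][8] = 5. One LCS (by backtracking along matches): 8, 7, 8, 7, 8.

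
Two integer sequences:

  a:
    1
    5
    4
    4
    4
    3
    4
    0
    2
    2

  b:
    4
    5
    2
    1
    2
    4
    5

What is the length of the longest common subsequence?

3

Let dp[i][j] be the LCS length of the first i values of a and the first j values of b. dp[i][j] = dp[i-1][j-1]+1 when the i-th and j-th values match, else max(dp[i-1][j], dp[i][j-1]).
    ·  4  5  2  1  2  4  5
 ·  0  0  0  0  0  0  0  0
 1  0  0  0  0  1  1  1  1
 5  0  0  1  1  1  1  1  2
 4  0  1  1  1  1  1  2  2
 4  0  1  1  1  1  1  2  2
 4  0  1  1  1  1  1  2  2
 3  0  1  1  1  1  1  2  2
 4  0  1  1  1  1  1  2  2
 0  0  1  1  1  1  1  2  2
 2  0  1  1  2  2  2  2  2
 2  0  1  1  2  2  3  3  3
dp[10][7] = 3. One LCS (by backtracking along matches): 5, 2, 2.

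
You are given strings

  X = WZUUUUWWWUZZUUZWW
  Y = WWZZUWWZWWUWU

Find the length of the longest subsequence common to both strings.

One common subsequence of length 8: W at X[1]=Y[2], then Z at X[2]=Y[4], then U at X[3]=Y[5], then W at X[7]=Y[7], then W at X[8]=Y[9], then W at X[9]=Y[10], then U at X[10]=Y[11], then U at X[14]=Y[13]. The LCS DP gives dp[17][13] = 8, so this is optimal.

8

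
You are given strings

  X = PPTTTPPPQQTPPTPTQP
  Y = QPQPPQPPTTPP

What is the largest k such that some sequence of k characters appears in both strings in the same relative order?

9

One common subsequence of length 9: P [1,2], P [2,4], P [6,5], P [7,7], P [8,8], T [11,9], T [14,10], P [15,11], P [18,12]. Since dp[18][12] = 9, nothing longer is possible.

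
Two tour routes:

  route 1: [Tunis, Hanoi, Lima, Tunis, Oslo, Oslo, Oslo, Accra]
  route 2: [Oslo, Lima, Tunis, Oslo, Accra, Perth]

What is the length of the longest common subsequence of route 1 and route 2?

One common subsequence of length 4: Lima (route 1 #3, route 2 #2); then Tunis (route 1 #4, route 2 #3); then Oslo (route 1 #7, route 2 #4); then Accra (route 1 #8, route 2 #5). The LCS DP gives dp[8][6] = 4, so this is optimal.

4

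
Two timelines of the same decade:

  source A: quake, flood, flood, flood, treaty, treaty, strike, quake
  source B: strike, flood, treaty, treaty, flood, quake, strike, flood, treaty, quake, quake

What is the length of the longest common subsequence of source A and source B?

5

Pick flood at source A[2]=source B[2], flood at source A[3]=source B[5], flood at source A[4]=source B[8], treaty at source A[5]=source B[9], quake at source A[8]=source B[11]; all 5 events appear in both, in order. Since dp[8][11] = 5, nothing longer is possible.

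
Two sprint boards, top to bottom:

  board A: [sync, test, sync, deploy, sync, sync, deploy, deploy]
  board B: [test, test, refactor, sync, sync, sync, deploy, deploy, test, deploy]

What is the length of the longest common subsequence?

6

Match test at board A[2]=board B[2]; then sync at board A[3]=board B[4]; then sync at board A[5]=board B[5]; then sync at board A[6]=board B[6]; then deploy at board A[7]=board B[8]; then deploy at board A[8]=board B[10] — 6 tasks in the same relative order in both, and the DP table's final entry dp[8][10] is also 6, so no common subsequence is longer.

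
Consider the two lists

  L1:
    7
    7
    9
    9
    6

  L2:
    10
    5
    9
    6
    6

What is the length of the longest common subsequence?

2

Let dp[i][j] be the LCS length of the first i values of L1 and the first j values of L2. dp[i][j] = dp[i-1][j-1]+1 when the i-th and j-th values match, else max(dp[i-1][j], dp[i][j-1]).
    · 10  5  9  6  6
 ·  0  0  0  0  0  0
 7  0  0  0  0  0  0
 7  0  0  0  0  0  0
 9  0  0  0  1  1  1
 9  0  0  0  1  1  1
 6  0  0  0  1  2  2
dp[5][5] = 2. One LCS (by backtracking along matches): 9, 6.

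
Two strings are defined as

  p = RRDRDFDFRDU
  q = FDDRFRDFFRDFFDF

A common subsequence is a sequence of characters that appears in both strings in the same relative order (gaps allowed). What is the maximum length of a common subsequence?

8

One common subsequence of length 8: R at p[1]=q[4] → R at p[2]=q[6] → D at p[3]=q[7] → R at p[4]=q[10] → D at p[5]=q[11] → F at p[6]=q[13] → D at p[7]=q[14] → F at p[8]=q[15]. Since dp[11][15] = 8, nothing longer is possible.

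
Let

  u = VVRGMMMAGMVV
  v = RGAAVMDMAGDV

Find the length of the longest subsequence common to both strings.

7

One common subsequence of length 7: R at u[3]=v[1] → G at u[4]=v[2] → M at u[5]=v[6] → M at u[7]=v[8] → A at u[8]=v[9] → G at u[9]=v[10] → V at u[12]=v[12]. dp[12][12] = 7 confirms this is the maximum.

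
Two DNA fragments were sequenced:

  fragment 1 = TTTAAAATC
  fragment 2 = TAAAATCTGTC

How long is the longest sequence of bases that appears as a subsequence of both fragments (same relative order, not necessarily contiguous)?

One common subsequence of length 7: T (fragment 1 #3, fragment 2 #1), A (fragment 1 #4, fragment 2 #2), A (fragment 1 #5, fragment 2 #3), A (fragment 1 #6, fragment 2 #4), A (fragment 1 #7, fragment 2 #5), T (fragment 1 #8, fragment 2 #10), C (fragment 1 #9, fragment 2 #11). dp[9][11] = 7 confirms this is the maximum.

7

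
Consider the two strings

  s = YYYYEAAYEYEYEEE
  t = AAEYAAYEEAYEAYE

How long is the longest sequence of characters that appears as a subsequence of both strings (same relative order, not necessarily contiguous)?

9

Pick Y (s #4, t #4) → A (s #6, t #5) → A (s #7, t #6) → Y (s #8, t #7) → E (s #9, t #9) → Y (s #10, t #11) → E (s #11, t #12) → Y (s #12, t #14) → E (s #15, t #15); all 9 characters appear in both, in order. dp[15][15] = 9 confirms this is the maximum.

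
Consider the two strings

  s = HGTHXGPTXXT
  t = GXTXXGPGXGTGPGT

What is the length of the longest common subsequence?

One common subsequence of length 7: G at s[2]=t[1], T at s[3]=t[3], X at s[5]=t[5], G at s[6]=t[6], P at s[7]=t[7], T at s[8]=t[11], T at s[11]=t[15]. dp[11][15] = 7 confirms this is the maximum.

7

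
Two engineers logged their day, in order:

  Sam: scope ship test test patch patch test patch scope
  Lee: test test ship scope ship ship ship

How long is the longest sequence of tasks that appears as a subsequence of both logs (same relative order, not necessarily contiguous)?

One common subsequence of length 3: test (Sam #3, Lee #1); then test (Sam #4, Lee #2); then scope (Sam #9, Lee #4). dp[9][7] = 3 confirms this is the maximum.

3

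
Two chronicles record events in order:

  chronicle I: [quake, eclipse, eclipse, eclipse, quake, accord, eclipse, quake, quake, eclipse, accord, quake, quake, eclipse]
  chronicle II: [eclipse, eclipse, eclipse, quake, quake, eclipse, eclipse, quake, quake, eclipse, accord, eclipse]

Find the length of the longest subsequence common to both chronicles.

One common subsequence of length 10: eclipse (chronicle I #2, chronicle II #1), then eclipse (chronicle I #3, chronicle II #2), then eclipse (chronicle I #4, chronicle II #3), then quake (chronicle I #5, chronicle II #5), then eclipse (chronicle I #7, chronicle II #7), then quake (chronicle I #8, chronicle II #8), then quake (chronicle I #9, chronicle II #9), then eclipse (chronicle I #10, chronicle II #10), then accord (chronicle I #11, chronicle II #11), then eclipse (chronicle I #14, chronicle II #12), and the DP table's final entry dp[14][12] is also 10, so no common subsequence is longer.

10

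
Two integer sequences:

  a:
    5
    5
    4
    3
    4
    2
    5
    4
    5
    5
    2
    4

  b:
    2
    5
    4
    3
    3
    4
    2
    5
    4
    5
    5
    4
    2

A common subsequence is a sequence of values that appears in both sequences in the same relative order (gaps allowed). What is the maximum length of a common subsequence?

Pick 5 [2,2]; then 4 [3,3]; then 3 [4,5]; then 4 [5,6]; then 2 [6,7]; then 5 [7,8]; then 4 [8,9]; then 5 [9,10]; then 5 [10,11]; then 2 [11,13]; all 10 values appear in both, in order. The LCS DP gives dp[12][13] = 10, so this is optimal.

10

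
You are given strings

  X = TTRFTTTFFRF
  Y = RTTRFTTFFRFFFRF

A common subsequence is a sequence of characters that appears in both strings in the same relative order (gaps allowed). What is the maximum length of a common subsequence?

One common subsequence of length 10: T (X #1, Y #2), then T (X #2, Y #3), then R (X #3, Y #4), then F (X #4, Y #5), then T (X #5, Y #6), then T (X #6, Y #7), then F (X #8, Y #12), then F (X #9, Y #13), then R (X #10, Y #14), then F (X #11, Y #15). dp[11][15] = 10 confirms this is the maximum.

10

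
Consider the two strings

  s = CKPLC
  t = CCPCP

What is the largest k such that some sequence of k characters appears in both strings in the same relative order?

Let dp[i][j] be the LCS length of the first i characters of s and the first j characters of t. dp[i][j] = dp[i-1][j-1]+1 when the i-th and j-th characters match, else max(dp[i-1][j], dp[i][j-1]).
    ·  C  C  P  C  P
 ·  0  0  0  0  0  0
 C  0  1  1  1  1  1
 K  0  1  1  1  1  1
 P  0  1  1  2  2  2
 L  0  1  1  2  2  2
 C  0  1  2  2  3  3
dp[5][5] = 3. One LCS (by backtracking along matches): CPC.

3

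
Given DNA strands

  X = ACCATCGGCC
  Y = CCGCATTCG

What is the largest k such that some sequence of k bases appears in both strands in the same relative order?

6

Pick C at X[2]=Y[2], then C at X[3]=Y[4], then A at X[4]=Y[5], then T at X[5]=Y[7], then C at X[6]=Y[8], then G at X[8]=Y[9]; all 6 bases appear in both, in order. Since dp[10][9] = 6, nothing longer is possible.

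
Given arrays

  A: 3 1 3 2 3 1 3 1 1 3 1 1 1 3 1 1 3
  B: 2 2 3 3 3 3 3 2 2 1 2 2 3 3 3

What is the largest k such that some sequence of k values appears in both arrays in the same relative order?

Pick 3 (A #1, B #4), then 3 (A #3, B #5), then 3 (A #5, B #6), then 3 (A #7, B #7), then 1 (A #8, B #10), then 3 (A #10, B #13), then 3 (A #14, B #14), then 3 (A #17, B #15); all 8 values appear in both, in order, and the DP table's final entry dp[17][15] is also 8, so no common subsequence is longer.

8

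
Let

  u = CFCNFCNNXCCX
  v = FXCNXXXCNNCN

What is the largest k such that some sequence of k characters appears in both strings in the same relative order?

7

Let dp[i][j] be the LCS length of the first i characters of u and the first j characters of v. dp[i][j] = dp[i-1][j-1]+1 when the i-th and j-th characters match, else max(dp[i-1][j], dp[i][j-1]).
    ·  F  X  C  N  X  X  X  C  N  N  C  N
 ·  0  0  0  0  0  0  0  0  0  0  0  0  0
 C  0  0  0  1  1  1  1  1  1  1  1  1  1
 F  0  1  1  1  1  1  1  1  1  1  1  1  1
 C  0  1  1  2  2  2  2  2  2  2  2  2  2
 N  0  1  1  2  3  3  3  3  3  3  3  3  3
 F  0  1  1  2  3  3  3  3  3  3  3  3  3
 C  0  1  1  2  3  3  3  3  4  4  4  4  4
 N  0  1  1  2  3  3  3  3  4  5  5  5  5
 N  0  1  1  2  3  3  3  3  4  5  6  6  6
 X  0  1  2  2  3  4  4  4  4  5  6  6  6
 C  0  1  2  3  3  4  4  4  5  5  6  7  7
 C  0  1  2  3  3  4  4  4  5  5  6  7  7
 X  0  1  2  3  3  4  5  5  5  5  6  7  7
dp[12][12] = 7. One LCS (by backtracking along matches): FCNCNNC.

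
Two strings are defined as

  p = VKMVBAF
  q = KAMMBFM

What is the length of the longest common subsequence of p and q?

Let dp[i][j] be the LCS length of the first i characters of p and the first j characters of q. dp[i][j] = dp[i-1][j-1]+1 when the i-th and j-th characters match, else max(dp[i-1][j], dp[i][j-1]).
    ·  K  A  M  M  B  F  M
 ·  0  0  0  0  0  0  0  0
 V  0  0  0  0  0  0  0  0
 K  0  1  1  1  1  1  1  1
 M  0  1  1  2  2  2  2  2
 V  0  1  1  2  2  2  2  2
 B  0  1  1  2  2  3  3  3
 A  0  1  2  2  2  3  3  3
 F  0  1  2  2  2  3  4  4
dp[7][7] = 4. One LCS (by backtracking along matches): KMBF.

4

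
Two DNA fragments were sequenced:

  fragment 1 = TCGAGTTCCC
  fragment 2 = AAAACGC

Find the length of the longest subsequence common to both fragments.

Let dp[i][j] be the LCS length of the first i bases of fragment 1 and the first j bases of fragment 2. dp[i][j] = dp[i-1][j-1]+1 when the i-th and j-th bases match, else max(dp[i-1][j], dp[i][j-1]).
    ·  A  A  A  A  C  G  C
 ·  0  0  0  0  0  0  0  0
 T  0  0  0  0  0  0  0  0
 C  0  0  0  0  0  1  1  1
 G  0  0  0  0  0  1  2  2
 A  0  1  1  1  1  1  2  2
 G  0  1  1  1  1  1  2  2
 T  0  1  1  1  1  1  2  2
 T  0  1  1  1  1  1  2  2
 C  0  1  1  1  1  2  2  3
 C  0  1  1  1  1  2  2  3
 C  0  1  1  1  1  2  2  3
dp[10][7] = 3. One LCS (by backtracking along matches): CGC.

3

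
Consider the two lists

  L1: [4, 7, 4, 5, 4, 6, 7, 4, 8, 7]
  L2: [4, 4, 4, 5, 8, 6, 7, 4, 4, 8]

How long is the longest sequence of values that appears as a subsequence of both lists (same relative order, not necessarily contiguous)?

Let dp[i][j] be the LCS length of the first i values of L1 and the first j values of L2. dp[i][j] = dp[i-1][j-1]+1 when the i-th and j-th values match, else max(dp[i-1][j], dp[i][j-1]).
    ·  4  4  4  5  8  6  7  4  4  8
 ·  0  0  0  0  0  0  0  0  0  0  0
 4  0  1  1  1  1  1  1  1  1  1  1
 7  0  1  1  1  1  1  1  2  2  2  2
 4  0  1  2  2  2  2  2  2  3  3  3
 5  0  1  2  2  3  3  3  3  3  3  3
 4  0  1  2  3  3  3  3  3  4  4  4
 6  0  1  2  3  3  3  4  4  4  4  4
 7  0  1  2  3  3  3  4  5  5  5  5
 4  0  1  2  3  3  3  4  5  6  6  6
 8  0  1  2  3  3  4  4  5  6  6  7
 7  0  1  2  3  3  4  4  5  6  6  7
dp[10][10] = 7. One LCS (by backtracking along matches): 4, 4, 5, 6, 7, 4, 8.

7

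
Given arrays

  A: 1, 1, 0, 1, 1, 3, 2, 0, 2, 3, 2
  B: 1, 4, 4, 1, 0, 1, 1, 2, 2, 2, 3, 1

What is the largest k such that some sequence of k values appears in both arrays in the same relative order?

Pick 1 (A #1, B #1) → 1 (A #2, B #4) → 0 (A #3, B #5) → 1 (A #4, B #6) → 1 (A #5, B #7) → 2 (A #7, B #9) → 2 (A #9, B #10) → 3 (A #10, B #11); all 8 values appear in both, in order. The LCS DP gives dp[11][12] = 8, so this is optimal.

8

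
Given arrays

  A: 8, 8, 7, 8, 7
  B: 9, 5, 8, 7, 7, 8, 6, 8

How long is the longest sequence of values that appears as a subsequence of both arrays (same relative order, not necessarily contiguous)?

3

One common subsequence of length 3: 8 [1,3], 8 [2,6], 8 [4,8], and the DP table's final entry dp[5][8] is also 3, so no common subsequence is longer.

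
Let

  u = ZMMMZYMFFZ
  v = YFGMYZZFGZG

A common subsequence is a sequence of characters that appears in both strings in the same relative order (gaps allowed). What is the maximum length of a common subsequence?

4

Pick Z (u #1, v #6); then Z (u #5, v #7); then F (u #8, v #8); then Z (u #10, v #10); all 4 characters appear in both, in order. dp[10][11] = 4 confirms this is the maximum.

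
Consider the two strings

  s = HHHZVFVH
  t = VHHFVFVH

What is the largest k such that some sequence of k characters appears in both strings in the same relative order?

Let dp[i][j] be the LCS length of the first i characters of s and the first j characters of t. dp[i][j] = dp[i-1][j-1]+1 when the i-th and j-th characters match, else max(dp[i-1][j], dp[i][j-1]).
    ·  V  H  H  F  V  F  V  H
 ·  0  0  0  0  0  0  0  0  0
 H  0  0  1  1  1  1  1  1  1
 H  0  0  1  2  2  2  2  2  2
 H  0  0  1  2  2  2  2  2  3
 Z  0  0  1  2  2  2  2  2  3
 V  0  1  1  2  2  3  3  3  3
 F  0  1  1  2  3  3  4  4  4
 V  0  1  1  2  3  4  4  5  5
 H  0  1  2  2  3  4  4  5  6
dp[8][8] = 6. One LCS (by backtracking along matches): HHVFVH.

6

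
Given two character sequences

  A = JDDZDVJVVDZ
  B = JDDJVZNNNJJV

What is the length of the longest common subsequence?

Pick J [1,1] → D [2,2] → D [3,3] → Z [4,6] → J [7,11] → V [9,12]; all 6 characters appear in both, in order, and the DP table's final entry dp[11][12] is also 6, so no common subsequence is longer.

6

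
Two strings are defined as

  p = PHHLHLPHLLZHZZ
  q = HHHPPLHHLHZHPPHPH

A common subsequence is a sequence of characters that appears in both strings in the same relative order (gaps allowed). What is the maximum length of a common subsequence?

Pick P (p #1, q #5), H (p #2, q #7), H (p #3, q #8), L (p #4, q #9), H (p #5, q #12), P (p #7, q #14), H (p #8, q #15), H (p #12, q #17); all 8 characters appear in both, in order. dp[14][17] = 8 confirms this is the maximum.

8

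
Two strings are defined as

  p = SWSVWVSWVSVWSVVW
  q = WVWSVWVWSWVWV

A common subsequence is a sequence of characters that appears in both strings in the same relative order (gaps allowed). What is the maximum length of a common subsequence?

10

Pick W at p[2]=q[3], then S at p[3]=q[4], then V at p[4]=q[5], then W at p[5]=q[6], then V at p[6]=q[7], then S at p[7]=q[9], then W at p[8]=q[10], then V at p[11]=q[11], then W at p[12]=q[12], then V at p[15]=q[13]; all 10 characters appear in both, in order. Since dp[16][13] = 10, nothing longer is possible.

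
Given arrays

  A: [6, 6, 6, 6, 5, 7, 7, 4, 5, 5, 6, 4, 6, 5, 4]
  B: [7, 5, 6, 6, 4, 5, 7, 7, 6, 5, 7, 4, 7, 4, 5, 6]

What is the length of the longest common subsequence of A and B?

One common subsequence of length 9: 6 (A #1, B #3), 6 (A #2, B #4), 6 (A #4, B #9), 5 (A #5, B #10), 7 (A #6, B #11), 7 (A #7, B #13), 4 (A #8, B #14), 5 (A #10, B #15), 6 (A #13, B #16). The LCS DP gives dp[15][16] = 9, so this is optimal.

9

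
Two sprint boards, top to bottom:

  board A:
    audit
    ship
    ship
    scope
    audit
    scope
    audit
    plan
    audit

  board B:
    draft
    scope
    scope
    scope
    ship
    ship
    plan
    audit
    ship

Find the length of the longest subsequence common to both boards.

4

Pick ship [2,5], ship [3,6], plan [8,7], audit [9,8]; all 4 tasks appear in both, in order. Since dp[9][9] = 4, nothing longer is possible.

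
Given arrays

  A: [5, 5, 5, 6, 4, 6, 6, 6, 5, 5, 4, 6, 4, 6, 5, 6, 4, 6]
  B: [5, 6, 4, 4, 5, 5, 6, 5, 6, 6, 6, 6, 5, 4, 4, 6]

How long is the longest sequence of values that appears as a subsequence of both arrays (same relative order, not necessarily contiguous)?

One common subsequence of length 11: 5 (A #1, B #5), 5 (A #2, B #6), 5 (A #3, B #8), 6 (A #4, B #9), 6 (A #6, B #10), 6 (A #7, B #11), 6 (A #8, B #12), 5 (A #10, B #13), 4 (A #13, B #14), 4 (A #17, B #15), 6 (A #18, B #16). The LCS DP gives dp[18][16] = 11, so this is optimal.

11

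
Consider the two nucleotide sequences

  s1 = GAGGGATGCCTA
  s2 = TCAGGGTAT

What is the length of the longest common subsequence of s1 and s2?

Taking A (s1 #2, s2 #3); then G (s1 #3, s2 #4); then G (s1 #4, s2 #5); then G (s1 #5, s2 #6); then A (s1 #6, s2 #8); then T (s1 #11, s2 #9) gives a common subsequence of length 6. dp[12][9] = 6 confirms this is the maximum.

6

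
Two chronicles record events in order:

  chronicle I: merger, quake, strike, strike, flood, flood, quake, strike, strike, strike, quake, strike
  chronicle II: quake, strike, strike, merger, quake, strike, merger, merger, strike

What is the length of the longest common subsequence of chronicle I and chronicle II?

6

One common subsequence of length 6: quake at chronicle I[2]=chronicle II[1], then strike at chronicle I[3]=chronicle II[2], then strike at chronicle I[4]=chronicle II[3], then quake at chronicle I[7]=chronicle II[5], then strike at chronicle I[8]=chronicle II[6], then strike at chronicle I[12]=chronicle II[9], and the DP table's final entry dp[12][9] is also 6, so no common subsequence is longer.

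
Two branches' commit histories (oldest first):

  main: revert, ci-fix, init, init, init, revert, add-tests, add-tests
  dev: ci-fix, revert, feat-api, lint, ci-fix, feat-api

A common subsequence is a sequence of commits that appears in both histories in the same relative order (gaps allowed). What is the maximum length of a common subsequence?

Taking revert (main #1, dev #2), ci-fix (main #2, dev #5) gives a common subsequence of length 2. The LCS DP gives dp[8][6] = 2, so this is optimal.

2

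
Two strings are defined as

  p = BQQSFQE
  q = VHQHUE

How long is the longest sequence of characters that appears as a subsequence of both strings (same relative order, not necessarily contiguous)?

Let dp[i][j] be the LCS length of the first i characters of p and the first j characters of q. dp[i][j] = dp[i-1][j-1]+1 when the i-th and j-th characters match, else max(dp[i-1][j], dp[i][j-1]).
    ·  V  H  Q  H  U  E
 ·  0  0  0  0  0  0  0
 B  0  0  0  0  0  0  0
 Q  0  0  0  1  1  1  1
 Q  0  0  0  1  1  1  1
 S  0  0  0  1  1  1  1
 F  0  0  0  1  1  1  1
 Q  0  0  0  1  1  1  1
 E  0  0  0  1  1  1  2
dp[7][6] = 2. One LCS (by backtracking along matches): QE.

2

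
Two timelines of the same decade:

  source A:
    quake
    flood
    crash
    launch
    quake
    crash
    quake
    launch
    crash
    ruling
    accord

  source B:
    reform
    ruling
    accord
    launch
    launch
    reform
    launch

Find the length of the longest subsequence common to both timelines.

2

One common subsequence of length 2: launch (source A #4, source B #5), launch (source A #8, source B #7), and the DP table's final entry dp[11][7] is also 2, so no common subsequence is longer.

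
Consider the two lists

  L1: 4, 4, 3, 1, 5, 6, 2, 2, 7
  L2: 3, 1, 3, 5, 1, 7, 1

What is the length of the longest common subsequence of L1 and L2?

Taking 3 (L1 #3, L2 #1); then 1 (L1 #4, L2 #2); then 5 (L1 #5, L2 #4); then 7 (L1 #9, L2 #6) gives a common subsequence of length 4, and the DP table's final entry dp[9][7] is also 4, so no common subsequence is longer.

4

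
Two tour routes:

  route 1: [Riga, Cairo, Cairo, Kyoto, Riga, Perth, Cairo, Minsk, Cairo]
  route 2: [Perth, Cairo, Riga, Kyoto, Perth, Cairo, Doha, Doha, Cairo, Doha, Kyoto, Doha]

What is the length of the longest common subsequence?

5

Pick Riga (route 1 #1, route 2 #3) → Kyoto (route 1 #4, route 2 #4) → Perth (route 1 #6, route 2 #5) → Cairo (route 1 #7, route 2 #6) → Cairo (route 1 #9, route 2 #9); all 5 stops appear in both, in order. dp[9][12] = 5 confirms this is the maximum.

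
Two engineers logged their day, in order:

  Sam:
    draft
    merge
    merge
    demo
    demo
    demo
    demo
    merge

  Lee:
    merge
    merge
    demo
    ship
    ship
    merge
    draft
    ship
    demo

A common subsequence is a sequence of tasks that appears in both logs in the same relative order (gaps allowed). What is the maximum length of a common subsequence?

Match merge [2,1] → merge [3,2] → demo [4,3] → demo [7,9] — 4 tasks in the same relative order in both. Since dp[8][9] = 4, nothing longer is possible.

4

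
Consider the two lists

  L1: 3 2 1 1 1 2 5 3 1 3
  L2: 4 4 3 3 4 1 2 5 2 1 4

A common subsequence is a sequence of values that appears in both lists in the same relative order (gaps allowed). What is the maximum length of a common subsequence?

Taking 3 at L1[1]=L2[4] → 1 at L1[5]=L2[6] → 2 at L1[6]=L2[7] → 5 at L1[7]=L2[8] → 1 at L1[9]=L2[10] gives a common subsequence of length 5. dp[10][11] = 5 confirms this is the maximum.

5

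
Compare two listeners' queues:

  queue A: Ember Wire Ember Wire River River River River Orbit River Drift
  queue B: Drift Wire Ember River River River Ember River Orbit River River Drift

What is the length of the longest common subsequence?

9

Pick Wire (queue A #2, queue B #2), then Ember (queue A #3, queue B #3), then River (queue A #5, queue B #4), then River (queue A #6, queue B #5), then River (queue A #7, queue B #6), then River (queue A #8, queue B #8), then Orbit (queue A #9, queue B #9), then River (queue A #10, queue B #11), then Drift (queue A #11, queue B #12); all 9 songs appear in both, in order. dp[11][12] = 9 confirms this is the maximum.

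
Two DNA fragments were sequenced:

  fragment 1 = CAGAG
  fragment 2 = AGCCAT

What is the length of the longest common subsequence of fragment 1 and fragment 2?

3

Let dp[i][j] be the LCS length of the first i bases of fragment 1 and the first j bases of fragment 2. dp[i][j] = dp[i-1][j-1]+1 when the i-th and j-th bases match, else max(dp[i-1][j], dp[i][j-1]).
    ·  A  G  C  C  A  T
 ·  0  0  0  0  0  0  0
 C  0  0  0  1  1  1  1
 A  0  1  1  1  1  2  2
 G  0  1  2  2  2  2  2
 A  0  1  2  2  2  3  3
 G  0  1  2  2  2  3  3
dp[5][6] = 3. One LCS (by backtracking along matches): AGA.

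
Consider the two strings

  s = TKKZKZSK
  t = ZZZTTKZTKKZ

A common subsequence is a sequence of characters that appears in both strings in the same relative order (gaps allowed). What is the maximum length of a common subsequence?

5

Taking T at s[1]=t[5], then K at s[2]=t[6], then K at s[3]=t[9], then K at s[5]=t[10], then Z at s[6]=t[11] gives a common subsequence of length 5. Since dp[8][11] = 5, nothing longer is possible.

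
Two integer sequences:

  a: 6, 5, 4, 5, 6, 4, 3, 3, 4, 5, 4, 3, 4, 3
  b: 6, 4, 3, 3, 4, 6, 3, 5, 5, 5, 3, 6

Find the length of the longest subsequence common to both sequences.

Match 6 [5,1]; then 4 [6,2]; then 3 [7,3]; then 3 [8,4]; then 4 [9,5]; then 5 [10,10]; then 3 [12,11] — 7 values in the same relative order in both. The LCS DP gives dp[14][12] = 7, so this is optimal.

7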